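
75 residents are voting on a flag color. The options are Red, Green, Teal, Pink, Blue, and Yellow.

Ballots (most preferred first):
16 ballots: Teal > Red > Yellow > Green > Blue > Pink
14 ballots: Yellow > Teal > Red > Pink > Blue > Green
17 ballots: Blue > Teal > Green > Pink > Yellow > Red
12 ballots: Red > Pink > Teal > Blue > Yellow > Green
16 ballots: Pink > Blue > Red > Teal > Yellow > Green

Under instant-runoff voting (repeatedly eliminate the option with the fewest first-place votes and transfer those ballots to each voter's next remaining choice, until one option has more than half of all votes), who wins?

Teal

Round 1: Red 12, Green 0, Teal 16, Pink 16, Blue 17, Yellow 14. Green eliminated.
Round 2: Red 12, Teal 16, Pink 16, Blue 17, Yellow 14. Red eliminated.
Round 3: Teal 16, Pink 28, Blue 17, Yellow 14. Yellow eliminated.
Round 4: Teal 30, Pink 28, Blue 17. Blue eliminated.
Round 5: Teal 47, Pink 28. Teal has a majority (≥38).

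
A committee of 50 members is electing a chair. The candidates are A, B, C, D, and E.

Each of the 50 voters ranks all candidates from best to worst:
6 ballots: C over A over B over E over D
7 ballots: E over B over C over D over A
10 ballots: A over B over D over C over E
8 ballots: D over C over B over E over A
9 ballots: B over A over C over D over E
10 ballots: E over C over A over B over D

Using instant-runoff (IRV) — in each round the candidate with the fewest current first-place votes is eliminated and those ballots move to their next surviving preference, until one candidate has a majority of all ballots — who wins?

B

Round 1: A 10, B 9, C 6, D 8, E 17. C eliminated.
Round 2: A 16, B 9, D 8, E 17. D eliminated.
Round 3: A 16, B 17, E 17. A eliminated.
Round 4: B 33, E 17. B has a majority (≥26).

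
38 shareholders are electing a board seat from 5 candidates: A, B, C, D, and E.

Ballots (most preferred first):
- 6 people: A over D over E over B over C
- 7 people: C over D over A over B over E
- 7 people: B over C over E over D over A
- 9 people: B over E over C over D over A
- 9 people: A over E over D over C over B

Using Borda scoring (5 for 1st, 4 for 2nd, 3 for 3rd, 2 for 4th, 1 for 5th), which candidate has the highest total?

E

A: 6×5 + 7×3 + 7×1 + 9×1 + 9×5 = 112
B: 6×2 + 7×2 + 7×5 + 9×5 + 9×1 = 115
C: 6×1 + 7×5 + 7×4 + 9×3 + 9×2 = 114
D: 6×4 + 7×4 + 7×2 + 9×2 + 9×3 = 111
E: 6×3 + 7×1 + 7×3 + 9×4 + 9×4 = 118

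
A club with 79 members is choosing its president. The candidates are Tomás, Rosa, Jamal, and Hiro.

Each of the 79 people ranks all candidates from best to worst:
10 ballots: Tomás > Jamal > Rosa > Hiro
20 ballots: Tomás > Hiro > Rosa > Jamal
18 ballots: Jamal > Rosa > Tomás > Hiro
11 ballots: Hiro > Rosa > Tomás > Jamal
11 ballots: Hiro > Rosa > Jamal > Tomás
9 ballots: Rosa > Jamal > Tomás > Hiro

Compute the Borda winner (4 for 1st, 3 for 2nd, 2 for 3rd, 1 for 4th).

Rosa

Tomás: 10×4 + 20×4 + 18×2 + 11×2 + 11×1 + 9×2 = 207
Rosa: 10×2 + 20×2 + 18×3 + 11×3 + 11×3 + 9×4 = 216
Jamal: 10×3 + 20×1 + 18×4 + 11×1 + 11×2 + 9×3 = 182
Hiro: 10×1 + 20×3 + 18×1 + 11×4 + 11×4 + 9×1 = 185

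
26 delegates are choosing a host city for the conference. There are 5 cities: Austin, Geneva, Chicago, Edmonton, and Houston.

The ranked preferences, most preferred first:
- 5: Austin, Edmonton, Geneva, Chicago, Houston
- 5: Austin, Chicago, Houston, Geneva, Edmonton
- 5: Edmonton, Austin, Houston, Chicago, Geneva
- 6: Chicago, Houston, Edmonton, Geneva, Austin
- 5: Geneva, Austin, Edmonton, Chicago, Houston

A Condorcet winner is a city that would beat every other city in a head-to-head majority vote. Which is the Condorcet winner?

Austin vs Geneva: 15–11
Austin vs Chicago: 20–6
Austin vs Edmonton: 15–11
Austin vs Houston: 20–6
Austin beats every other city.

Austin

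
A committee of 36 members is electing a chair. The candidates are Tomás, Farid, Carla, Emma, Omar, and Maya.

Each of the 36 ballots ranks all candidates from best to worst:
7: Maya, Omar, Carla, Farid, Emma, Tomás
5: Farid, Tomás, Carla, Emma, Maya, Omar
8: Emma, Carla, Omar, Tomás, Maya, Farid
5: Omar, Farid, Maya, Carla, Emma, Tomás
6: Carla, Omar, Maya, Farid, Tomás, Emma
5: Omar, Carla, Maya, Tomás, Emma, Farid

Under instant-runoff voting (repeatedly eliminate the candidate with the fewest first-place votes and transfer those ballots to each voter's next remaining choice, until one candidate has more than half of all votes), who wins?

Round 1: Tomás 0, Farid 5, Carla 6, Emma 8, Omar 10, Maya 7. Tomás eliminated.
Round 2: Farid 5, Carla 6, Emma 8, Omar 10, Maya 7. Farid eliminated.
Round 3: Carla 11, Emma 8, Omar 10, Maya 7. Maya eliminated.
Round 4: Carla 11, Emma 8, Omar 17. Emma eliminated.
Round 5: Carla 19, Omar 17. Carla has a majority (≥19).

Carla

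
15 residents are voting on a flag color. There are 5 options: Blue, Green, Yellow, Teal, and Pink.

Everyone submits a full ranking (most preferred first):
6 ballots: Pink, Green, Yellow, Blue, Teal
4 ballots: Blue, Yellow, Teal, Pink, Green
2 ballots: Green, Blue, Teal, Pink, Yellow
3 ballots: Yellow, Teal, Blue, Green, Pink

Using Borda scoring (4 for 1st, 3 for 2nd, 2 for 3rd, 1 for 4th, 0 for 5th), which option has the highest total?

Yellow

Blue: 6×1 + 4×4 + 2×3 + 3×2 = 34
Green: 6×3 + 4×0 + 2×4 + 3×1 = 29
Yellow: 6×2 + 4×3 + 2×0 + 3×4 = 36
Teal: 6×0 + 4×2 + 2×2 + 3×3 = 21
Pink: 6×4 + 4×1 + 2×1 + 3×0 = 30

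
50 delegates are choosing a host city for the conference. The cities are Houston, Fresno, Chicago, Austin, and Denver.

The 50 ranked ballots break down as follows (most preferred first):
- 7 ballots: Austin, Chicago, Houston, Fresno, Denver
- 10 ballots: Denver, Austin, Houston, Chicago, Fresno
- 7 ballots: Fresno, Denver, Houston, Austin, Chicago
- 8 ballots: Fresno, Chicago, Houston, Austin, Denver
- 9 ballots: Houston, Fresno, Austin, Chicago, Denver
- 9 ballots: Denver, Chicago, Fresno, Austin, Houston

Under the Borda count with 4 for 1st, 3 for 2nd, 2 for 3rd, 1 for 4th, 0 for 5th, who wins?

Fresno

Houston: 7×2 + 10×2 + 7×2 + 8×2 + 9×4 + 9×0 = 100
Fresno: 7×1 + 10×0 + 7×4 + 8×4 + 9×3 + 9×2 = 112
Chicago: 7×3 + 10×1 + 7×0 + 8×3 + 9×1 + 9×3 = 91
Austin: 7×4 + 10×3 + 7×1 + 8×1 + 9×2 + 9×1 = 100
Denver: 7×0 + 10×4 + 7×3 + 8×0 + 9×0 + 9×4 = 97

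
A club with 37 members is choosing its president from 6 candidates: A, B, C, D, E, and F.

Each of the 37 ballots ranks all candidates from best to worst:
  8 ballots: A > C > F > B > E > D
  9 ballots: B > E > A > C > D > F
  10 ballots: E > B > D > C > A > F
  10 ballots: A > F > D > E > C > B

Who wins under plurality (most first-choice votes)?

First-place votes: A 18, B 9, C 0, D 0, E 10, F 0.

A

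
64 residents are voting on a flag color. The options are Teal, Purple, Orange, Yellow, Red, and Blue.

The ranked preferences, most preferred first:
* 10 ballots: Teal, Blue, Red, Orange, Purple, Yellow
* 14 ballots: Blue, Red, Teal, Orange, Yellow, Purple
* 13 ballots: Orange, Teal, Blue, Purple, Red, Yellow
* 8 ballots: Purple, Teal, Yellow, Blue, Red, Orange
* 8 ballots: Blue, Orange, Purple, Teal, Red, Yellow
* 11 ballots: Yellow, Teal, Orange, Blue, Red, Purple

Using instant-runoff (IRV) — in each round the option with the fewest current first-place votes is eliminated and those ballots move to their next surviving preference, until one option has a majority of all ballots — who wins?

Teal

Round 1: Teal 10, Purple 8, Orange 13, Yellow 11, Red 0, Blue 22. Red eliminated.
Round 2: Teal 10, Purple 8, Orange 13, Yellow 11, Blue 22. Purple eliminated.
Round 3: Teal 18, Orange 13, Yellow 11, Blue 22. Yellow eliminated.
Round 4: Teal 29, Orange 13, Blue 22. Orange eliminated.
Round 5: Teal 42, Blue 22. Teal has a majority (≥33).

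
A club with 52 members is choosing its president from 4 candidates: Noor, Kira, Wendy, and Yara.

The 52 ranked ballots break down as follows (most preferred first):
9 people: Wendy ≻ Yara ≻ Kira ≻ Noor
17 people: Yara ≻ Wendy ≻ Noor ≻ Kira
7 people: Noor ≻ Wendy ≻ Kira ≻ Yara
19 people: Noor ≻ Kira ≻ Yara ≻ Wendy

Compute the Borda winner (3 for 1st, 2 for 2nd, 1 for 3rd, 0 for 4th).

Noor: 9×0 + 17×1 + 7×3 + 19×3 = 95
Kira: 9×1 + 17×0 + 7×1 + 19×2 = 54
Wendy: 9×3 + 17×2 + 7×2 + 19×0 = 75
Yara: 9×2 + 17×3 + 7×0 + 19×1 = 88

Noor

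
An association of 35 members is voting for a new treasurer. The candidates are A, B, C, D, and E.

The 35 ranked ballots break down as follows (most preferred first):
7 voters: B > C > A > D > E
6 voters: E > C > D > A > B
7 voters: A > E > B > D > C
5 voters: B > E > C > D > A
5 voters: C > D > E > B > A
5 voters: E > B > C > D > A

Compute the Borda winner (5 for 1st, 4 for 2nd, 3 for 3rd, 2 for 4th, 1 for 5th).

E

A: 7×3 + 6×2 + 7×5 + 5×1 + 5×1 + 5×1 = 83
B: 7×5 + 6×1 + 7×3 + 5×5 + 5×2 + 5×4 = 117
C: 7×4 + 6×4 + 7×1 + 5×3 + 5×5 + 5×3 = 114
D: 7×2 + 6×3 + 7×2 + 5×2 + 5×4 + 5×2 = 86
E: 7×1 + 6×5 + 7×4 + 5×4 + 5×3 + 5×5 = 125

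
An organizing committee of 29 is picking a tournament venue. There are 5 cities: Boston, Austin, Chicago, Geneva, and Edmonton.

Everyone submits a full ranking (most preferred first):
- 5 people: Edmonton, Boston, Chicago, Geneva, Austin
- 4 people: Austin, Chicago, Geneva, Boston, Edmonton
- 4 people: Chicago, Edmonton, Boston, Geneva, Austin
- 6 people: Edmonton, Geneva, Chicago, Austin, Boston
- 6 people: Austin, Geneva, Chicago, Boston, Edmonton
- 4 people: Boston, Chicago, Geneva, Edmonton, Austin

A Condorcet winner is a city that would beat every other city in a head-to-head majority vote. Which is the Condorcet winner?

Chicago vs Boston: 20–9
Chicago vs Austin: 19–10
Chicago vs Geneva: 17–12
Chicago vs Edmonton: 18–11
Chicago beats every other city.

Chicago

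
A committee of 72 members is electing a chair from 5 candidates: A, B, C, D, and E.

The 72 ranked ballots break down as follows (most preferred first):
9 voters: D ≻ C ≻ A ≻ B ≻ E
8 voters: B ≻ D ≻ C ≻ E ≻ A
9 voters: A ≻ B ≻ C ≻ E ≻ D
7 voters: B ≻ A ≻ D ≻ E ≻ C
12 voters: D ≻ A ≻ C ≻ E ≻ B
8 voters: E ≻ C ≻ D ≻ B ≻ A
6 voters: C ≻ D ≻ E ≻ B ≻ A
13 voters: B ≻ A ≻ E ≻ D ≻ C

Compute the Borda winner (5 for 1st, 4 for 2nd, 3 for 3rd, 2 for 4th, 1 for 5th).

D

A: 9×3 + 8×1 + 9×5 + 7×4 + 12×4 + 8×1 + 6×1 + 13×4 = 222
B: 9×2 + 8×5 + 9×4 + 7×5 + 12×1 + 8×2 + 6×2 + 13×5 = 234
C: 9×4 + 8×3 + 9×3 + 7×1 + 12×3 + 8×4 + 6×5 + 13×1 = 205
D: 9×5 + 8×4 + 9×1 + 7×3 + 12×5 + 8×3 + 6×4 + 13×2 = 241
E: 9×1 + 8×2 + 9×2 + 7×2 + 12×2 + 8×5 + 6×3 + 13×3 = 178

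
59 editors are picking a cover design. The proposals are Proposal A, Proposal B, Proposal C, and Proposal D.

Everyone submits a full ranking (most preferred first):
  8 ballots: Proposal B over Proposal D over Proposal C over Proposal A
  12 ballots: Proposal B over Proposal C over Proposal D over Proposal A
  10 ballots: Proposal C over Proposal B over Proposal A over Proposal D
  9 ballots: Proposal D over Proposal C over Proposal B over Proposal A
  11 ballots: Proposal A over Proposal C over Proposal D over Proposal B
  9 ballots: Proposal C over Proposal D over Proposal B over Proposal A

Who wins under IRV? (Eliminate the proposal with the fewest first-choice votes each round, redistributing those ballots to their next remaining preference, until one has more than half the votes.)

Round 1: Proposal A 11, Proposal B 20, Proposal C 19, Proposal D 9. Proposal D eliminated.
Round 2: Proposal A 11, Proposal B 20, Proposal C 28. Proposal A eliminated.
Round 3: Proposal B 20, Proposal C 39. Proposal C has a majority (≥30).

Proposal C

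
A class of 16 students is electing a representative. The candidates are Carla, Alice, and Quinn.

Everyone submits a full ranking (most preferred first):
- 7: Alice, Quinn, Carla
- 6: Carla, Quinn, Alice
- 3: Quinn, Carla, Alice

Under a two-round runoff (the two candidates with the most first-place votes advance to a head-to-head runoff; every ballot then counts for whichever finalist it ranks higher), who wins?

Round 1 first-place votes: Carla 6, Alice 7, Quinn 3. Alice and Carla advance.
Runoff: Alice is ranked above Carla on 7 ballots, Carla above Alice on 9.

Carla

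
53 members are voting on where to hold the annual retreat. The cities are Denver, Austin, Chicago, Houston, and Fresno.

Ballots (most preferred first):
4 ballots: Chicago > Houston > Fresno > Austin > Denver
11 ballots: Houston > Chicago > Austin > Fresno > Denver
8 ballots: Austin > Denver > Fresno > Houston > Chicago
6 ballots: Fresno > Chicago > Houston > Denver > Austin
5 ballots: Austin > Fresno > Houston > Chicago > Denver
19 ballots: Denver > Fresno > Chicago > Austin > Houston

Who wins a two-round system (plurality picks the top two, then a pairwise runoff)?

Austin

Round 1 first-place votes: Denver 19, Austin 13, Chicago 4, Houston 11, Fresno 6. Denver and Austin advance.
Runoff: Denver is ranked above Austin on 25 ballots, Austin above Denver on 28.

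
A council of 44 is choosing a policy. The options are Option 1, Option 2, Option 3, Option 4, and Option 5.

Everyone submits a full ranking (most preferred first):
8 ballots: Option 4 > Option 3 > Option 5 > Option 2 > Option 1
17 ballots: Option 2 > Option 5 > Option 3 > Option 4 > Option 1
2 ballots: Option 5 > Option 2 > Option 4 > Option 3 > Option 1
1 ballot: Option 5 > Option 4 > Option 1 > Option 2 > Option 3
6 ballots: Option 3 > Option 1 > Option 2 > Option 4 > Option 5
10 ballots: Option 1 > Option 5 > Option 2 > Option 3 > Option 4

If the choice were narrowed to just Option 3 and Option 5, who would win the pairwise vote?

Option 5

Option 3 is ranked above Option 5 on 14 ballots; Option 5 above Option 3 on 30.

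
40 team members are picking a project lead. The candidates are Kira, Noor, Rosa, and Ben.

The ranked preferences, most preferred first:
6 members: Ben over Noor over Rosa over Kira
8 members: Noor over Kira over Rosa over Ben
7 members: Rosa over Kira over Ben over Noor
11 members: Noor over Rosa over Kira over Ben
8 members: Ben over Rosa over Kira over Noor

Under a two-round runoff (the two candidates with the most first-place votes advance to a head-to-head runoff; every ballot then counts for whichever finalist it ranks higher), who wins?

Round 1 first-place votes: Kira 0, Noor 19, Rosa 7, Ben 14. Noor and Ben advance.
Runoff: Noor is ranked above Ben on 19 ballots, Ben above Noor on 21.

Ben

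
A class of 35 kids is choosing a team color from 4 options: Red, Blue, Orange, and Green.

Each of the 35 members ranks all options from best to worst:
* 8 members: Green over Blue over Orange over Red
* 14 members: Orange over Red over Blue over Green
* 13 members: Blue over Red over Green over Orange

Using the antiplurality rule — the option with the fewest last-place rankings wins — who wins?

Last-place votes: Red 8, Blue 0, Orange 13, Green 14.

Blue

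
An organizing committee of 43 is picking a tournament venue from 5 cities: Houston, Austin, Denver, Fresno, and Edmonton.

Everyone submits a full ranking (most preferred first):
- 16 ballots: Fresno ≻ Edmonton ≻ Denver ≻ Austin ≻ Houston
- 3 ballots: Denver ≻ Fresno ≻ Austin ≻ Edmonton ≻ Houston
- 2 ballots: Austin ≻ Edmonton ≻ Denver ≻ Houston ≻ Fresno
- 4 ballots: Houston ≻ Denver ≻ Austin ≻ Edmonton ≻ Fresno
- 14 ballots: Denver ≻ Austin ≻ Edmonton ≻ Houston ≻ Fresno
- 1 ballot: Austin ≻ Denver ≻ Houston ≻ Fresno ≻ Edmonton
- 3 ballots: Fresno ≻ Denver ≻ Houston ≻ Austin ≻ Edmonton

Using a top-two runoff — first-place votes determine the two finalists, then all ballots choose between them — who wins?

Denver

Round 1 first-place votes: Houston 4, Austin 3, Denver 17, Fresno 19, Edmonton 0. Fresno and Denver advance.
Runoff: Fresno is ranked above Denver on 19 ballots, Denver above Fresno on 24.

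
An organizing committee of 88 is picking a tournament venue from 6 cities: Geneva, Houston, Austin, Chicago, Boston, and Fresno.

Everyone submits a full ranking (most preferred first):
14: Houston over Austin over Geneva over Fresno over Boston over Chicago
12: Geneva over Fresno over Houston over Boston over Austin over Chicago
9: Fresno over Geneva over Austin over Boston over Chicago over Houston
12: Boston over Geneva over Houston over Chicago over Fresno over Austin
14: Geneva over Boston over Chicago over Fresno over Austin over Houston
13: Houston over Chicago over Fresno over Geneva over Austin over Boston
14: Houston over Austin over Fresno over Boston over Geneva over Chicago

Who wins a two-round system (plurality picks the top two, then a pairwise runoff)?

Round 1 first-place votes: Geneva 26, Houston 41, Austin 0, Chicago 0, Boston 12, Fresno 9. Houston and Geneva advance.
Runoff: Houston is ranked above Geneva on 41 ballots, Geneva above Houston on 47.

Geneva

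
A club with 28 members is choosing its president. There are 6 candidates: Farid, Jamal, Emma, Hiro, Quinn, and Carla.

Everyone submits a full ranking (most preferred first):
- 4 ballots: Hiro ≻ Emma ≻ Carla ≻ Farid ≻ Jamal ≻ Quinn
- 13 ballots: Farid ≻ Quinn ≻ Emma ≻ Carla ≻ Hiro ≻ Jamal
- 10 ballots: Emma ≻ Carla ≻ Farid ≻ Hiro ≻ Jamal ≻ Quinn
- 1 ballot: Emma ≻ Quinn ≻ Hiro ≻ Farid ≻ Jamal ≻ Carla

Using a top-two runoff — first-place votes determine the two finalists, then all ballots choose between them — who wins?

Round 1 first-place votes: Farid 13, Jamal 0, Emma 11, Hiro 4, Quinn 0, Carla 0. Farid and Emma advance.
Runoff: Farid is ranked above Emma on 13 ballots, Emma above Farid on 15.

Emma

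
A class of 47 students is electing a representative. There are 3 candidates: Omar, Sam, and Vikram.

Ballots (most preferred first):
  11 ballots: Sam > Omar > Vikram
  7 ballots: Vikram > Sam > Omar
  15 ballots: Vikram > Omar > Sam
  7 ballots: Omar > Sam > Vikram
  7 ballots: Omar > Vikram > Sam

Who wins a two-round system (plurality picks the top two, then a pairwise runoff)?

Omar

Round 1 first-place votes: Omar 14, Sam 11, Vikram 22. Vikram and Omar advance.
Runoff: Vikram is ranked above Omar on 22 ballots, Omar above Vikram on 25.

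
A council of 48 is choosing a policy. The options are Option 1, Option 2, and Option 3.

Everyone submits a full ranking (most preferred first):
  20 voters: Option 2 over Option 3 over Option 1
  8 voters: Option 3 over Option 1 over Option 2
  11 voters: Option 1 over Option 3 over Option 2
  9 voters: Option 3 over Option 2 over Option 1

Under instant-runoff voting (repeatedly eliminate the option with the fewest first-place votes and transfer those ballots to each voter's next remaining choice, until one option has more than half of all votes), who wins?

Option 3

Round 1: Option 1 11, Option 2 20, Option 3 17. Option 1 eliminated.
Round 2: Option 2 20, Option 3 28. Option 3 has a majority (≥25).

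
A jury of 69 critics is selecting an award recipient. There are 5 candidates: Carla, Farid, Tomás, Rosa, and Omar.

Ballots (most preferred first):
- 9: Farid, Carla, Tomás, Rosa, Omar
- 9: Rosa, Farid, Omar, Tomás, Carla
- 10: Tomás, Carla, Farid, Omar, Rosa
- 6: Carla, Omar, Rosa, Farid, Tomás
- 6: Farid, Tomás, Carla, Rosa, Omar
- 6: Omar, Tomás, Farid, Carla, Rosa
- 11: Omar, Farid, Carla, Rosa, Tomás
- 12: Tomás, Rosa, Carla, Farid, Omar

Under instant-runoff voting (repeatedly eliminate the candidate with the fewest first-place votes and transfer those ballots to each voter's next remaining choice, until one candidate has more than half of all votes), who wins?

Farid

Round 1: Carla 6, Farid 15, Tomás 22, Rosa 9, Omar 17. Carla eliminated.
Round 2: Farid 15, Tomás 22, Rosa 9, Omar 23. Rosa eliminated.
Round 3: Farid 24, Tomás 22, Omar 23. Tomás eliminated.
Round 4: Farid 46, Omar 23. Farid has a majority (≥35).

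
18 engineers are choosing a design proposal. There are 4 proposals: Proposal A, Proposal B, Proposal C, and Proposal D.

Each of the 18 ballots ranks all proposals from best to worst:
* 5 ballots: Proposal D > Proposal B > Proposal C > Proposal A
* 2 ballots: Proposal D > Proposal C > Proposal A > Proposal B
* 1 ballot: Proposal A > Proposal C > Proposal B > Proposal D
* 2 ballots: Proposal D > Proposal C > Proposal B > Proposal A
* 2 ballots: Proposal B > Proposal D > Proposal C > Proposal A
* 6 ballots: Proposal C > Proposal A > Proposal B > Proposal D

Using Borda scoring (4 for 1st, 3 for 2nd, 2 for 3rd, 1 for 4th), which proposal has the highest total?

Proposal A: 5×1 + 2×2 + 1×4 + 2×1 + 2×1 + 6×3 = 35
Proposal B: 5×3 + 2×1 + 1×2 + 2×2 + 2×4 + 6×2 = 43
Proposal C: 5×2 + 2×3 + 1×3 + 2×3 + 2×2 + 6×4 = 53
Proposal D: 5×4 + 2×4 + 1×1 + 2×4 + 2×3 + 6×1 = 49

Proposal C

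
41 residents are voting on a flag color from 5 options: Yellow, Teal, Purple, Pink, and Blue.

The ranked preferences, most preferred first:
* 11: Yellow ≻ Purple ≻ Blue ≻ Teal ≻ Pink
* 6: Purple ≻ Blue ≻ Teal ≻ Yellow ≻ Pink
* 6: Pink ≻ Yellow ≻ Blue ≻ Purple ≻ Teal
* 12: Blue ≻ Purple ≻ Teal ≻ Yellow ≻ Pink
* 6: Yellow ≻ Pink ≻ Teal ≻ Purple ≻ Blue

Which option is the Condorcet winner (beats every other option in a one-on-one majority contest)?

Yellow

Yellow vs Teal: 23–18
Yellow vs Purple: 23–18
Yellow vs Pink: 35–6
Yellow vs Blue: 23–18
Yellow beats every other option.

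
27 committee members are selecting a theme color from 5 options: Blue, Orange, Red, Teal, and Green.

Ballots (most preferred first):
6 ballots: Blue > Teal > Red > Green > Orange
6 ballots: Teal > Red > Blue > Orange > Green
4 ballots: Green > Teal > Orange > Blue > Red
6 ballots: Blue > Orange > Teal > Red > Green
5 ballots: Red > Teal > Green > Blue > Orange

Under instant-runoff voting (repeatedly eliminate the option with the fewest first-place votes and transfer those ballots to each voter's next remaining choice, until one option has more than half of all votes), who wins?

Teal

Round 1: Blue 12, Orange 0, Red 5, Teal 6, Green 4. Orange eliminated.
Round 2: Blue 12, Red 5, Teal 6, Green 4. Green eliminated.
Round 3: Blue 12, Red 5, Teal 10. Red eliminated.
Round 4: Blue 12, Teal 15. Teal has a majority (≥14).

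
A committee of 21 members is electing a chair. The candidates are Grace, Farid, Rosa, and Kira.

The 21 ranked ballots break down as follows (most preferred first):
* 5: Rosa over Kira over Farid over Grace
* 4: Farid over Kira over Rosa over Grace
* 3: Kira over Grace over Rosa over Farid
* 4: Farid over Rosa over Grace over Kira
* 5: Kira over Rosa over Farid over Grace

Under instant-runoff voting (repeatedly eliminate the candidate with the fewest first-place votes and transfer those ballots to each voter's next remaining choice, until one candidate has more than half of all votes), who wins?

Kira

Round 1: Grace 0, Farid 8, Rosa 5, Kira 8. Grace eliminated.
Round 2: Farid 8, Rosa 5, Kira 8. Rosa eliminated.
Round 3: Farid 8, Kira 13. Kira has a majority (≥11).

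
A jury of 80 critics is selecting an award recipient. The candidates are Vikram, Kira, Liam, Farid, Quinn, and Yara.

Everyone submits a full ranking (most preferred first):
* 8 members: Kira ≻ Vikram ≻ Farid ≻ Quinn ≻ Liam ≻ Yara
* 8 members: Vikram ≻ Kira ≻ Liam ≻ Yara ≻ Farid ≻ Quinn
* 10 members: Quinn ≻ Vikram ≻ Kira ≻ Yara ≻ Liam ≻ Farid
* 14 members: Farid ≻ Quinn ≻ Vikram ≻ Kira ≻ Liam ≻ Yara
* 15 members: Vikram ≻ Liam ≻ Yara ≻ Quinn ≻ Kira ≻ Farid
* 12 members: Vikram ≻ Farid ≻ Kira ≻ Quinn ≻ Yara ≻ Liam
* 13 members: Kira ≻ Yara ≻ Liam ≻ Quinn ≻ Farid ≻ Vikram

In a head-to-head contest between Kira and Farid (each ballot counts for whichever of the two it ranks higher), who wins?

Kira

Kira is ranked above Farid on 54 ballots; Farid above Kira on 26.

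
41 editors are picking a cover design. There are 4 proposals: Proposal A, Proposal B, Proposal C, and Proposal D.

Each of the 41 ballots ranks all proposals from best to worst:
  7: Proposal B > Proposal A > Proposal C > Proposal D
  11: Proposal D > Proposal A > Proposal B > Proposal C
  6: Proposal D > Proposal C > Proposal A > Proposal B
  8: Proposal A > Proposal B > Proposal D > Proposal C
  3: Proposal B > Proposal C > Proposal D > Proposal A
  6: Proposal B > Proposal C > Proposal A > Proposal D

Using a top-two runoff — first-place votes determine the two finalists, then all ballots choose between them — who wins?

Round 1 first-place votes: Proposal A 8, Proposal B 16, Proposal C 0, Proposal D 17. Proposal D and Proposal B advance.
Runoff: Proposal D is ranked above Proposal B on 17 ballots, Proposal B above Proposal D on 24.

Proposal B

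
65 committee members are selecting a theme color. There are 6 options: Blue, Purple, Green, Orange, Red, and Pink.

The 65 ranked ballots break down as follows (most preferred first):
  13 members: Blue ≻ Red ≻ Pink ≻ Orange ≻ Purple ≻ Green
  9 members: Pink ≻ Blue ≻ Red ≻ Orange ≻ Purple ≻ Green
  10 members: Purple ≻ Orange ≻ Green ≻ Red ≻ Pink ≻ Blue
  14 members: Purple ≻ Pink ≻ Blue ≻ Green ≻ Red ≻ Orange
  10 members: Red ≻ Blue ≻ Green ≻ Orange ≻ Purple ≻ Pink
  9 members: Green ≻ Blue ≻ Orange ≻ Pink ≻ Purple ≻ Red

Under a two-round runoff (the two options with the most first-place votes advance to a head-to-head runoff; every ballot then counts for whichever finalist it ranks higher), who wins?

Round 1 first-place votes: Blue 13, Purple 24, Green 9, Orange 0, Red 10, Pink 9. Purple and Blue advance.
Runoff: Purple is ranked above Blue on 24 ballots, Blue above Purple on 41.

Blue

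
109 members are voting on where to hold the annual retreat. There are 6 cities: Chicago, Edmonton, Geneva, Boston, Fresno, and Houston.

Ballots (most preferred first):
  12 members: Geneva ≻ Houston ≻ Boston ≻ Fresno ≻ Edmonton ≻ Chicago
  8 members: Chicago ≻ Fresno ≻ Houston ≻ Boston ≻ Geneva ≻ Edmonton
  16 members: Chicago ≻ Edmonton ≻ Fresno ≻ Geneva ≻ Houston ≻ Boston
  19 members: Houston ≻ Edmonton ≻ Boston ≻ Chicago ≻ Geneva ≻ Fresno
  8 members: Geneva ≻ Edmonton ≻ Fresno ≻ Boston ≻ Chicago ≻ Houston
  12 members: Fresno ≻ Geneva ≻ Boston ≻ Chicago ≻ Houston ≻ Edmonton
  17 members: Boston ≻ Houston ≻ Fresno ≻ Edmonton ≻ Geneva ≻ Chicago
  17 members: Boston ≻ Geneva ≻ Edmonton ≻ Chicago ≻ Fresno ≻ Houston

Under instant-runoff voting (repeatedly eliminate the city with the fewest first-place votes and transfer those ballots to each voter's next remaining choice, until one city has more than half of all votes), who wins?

Boston

Round 1: Chicago 24, Edmonton 0, Geneva 20, Boston 34, Fresno 12, Houston 19. Edmonton eliminated.
Round 2: Chicago 24, Geneva 20, Boston 34, Fresno 12, Houston 19. Fresno eliminated.
Round 3: Chicago 24, Geneva 32, Boston 34, Houston 19. Houston eliminated.
Round 4: Chicago 24, Geneva 32, Boston 53. Chicago eliminated.
Round 5: Geneva 48, Boston 61. Boston has a majority (≥55).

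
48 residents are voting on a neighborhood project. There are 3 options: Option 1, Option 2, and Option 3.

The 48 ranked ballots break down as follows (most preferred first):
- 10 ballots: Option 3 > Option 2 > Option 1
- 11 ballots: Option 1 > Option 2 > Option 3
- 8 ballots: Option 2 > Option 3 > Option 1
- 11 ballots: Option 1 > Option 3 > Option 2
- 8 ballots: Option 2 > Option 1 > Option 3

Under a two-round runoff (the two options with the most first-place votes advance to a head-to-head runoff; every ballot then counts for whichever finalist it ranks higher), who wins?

Option 2

Round 1 first-place votes: Option 1 22, Option 2 16, Option 3 10. Option 1 and Option 2 advance.
Runoff: Option 1 is ranked above Option 2 on 22 ballots, Option 2 above Option 1 on 26.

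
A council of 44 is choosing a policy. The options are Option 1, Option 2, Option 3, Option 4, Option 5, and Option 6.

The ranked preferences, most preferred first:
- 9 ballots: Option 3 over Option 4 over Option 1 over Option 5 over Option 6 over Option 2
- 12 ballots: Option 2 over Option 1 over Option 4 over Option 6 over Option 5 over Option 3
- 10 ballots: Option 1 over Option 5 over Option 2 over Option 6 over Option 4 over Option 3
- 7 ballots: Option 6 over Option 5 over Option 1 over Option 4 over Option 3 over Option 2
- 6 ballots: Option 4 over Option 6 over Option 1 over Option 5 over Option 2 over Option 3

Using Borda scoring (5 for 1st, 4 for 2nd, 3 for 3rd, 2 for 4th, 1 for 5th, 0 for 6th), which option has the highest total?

Option 1: 9×3 + 12×4 + 10×5 + 7×3 + 6×3 = 164
Option 2: 9×0 + 12×5 + 10×3 + 7×0 + 6×1 = 96
Option 3: 9×5 + 12×0 + 10×0 + 7×1 + 6×0 = 52
Option 4: 9×4 + 12×3 + 10×1 + 7×2 + 6×5 = 126
Option 5: 9×2 + 12×1 + 10×4 + 7×4 + 6×2 = 110
Option 6: 9×1 + 12×2 + 10×2 + 7×5 + 6×4 = 112

Option 1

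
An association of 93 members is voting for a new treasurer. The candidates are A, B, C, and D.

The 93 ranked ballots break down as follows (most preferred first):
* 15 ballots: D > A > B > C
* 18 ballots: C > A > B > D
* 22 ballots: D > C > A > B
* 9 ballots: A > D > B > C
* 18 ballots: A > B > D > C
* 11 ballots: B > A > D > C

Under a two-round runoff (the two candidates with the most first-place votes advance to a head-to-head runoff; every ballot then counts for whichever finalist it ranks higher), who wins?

A

Round 1 first-place votes: A 27, B 11, C 18, D 37. D and A advance.
Runoff: D is ranked above A on 37 ballots, A above D on 56.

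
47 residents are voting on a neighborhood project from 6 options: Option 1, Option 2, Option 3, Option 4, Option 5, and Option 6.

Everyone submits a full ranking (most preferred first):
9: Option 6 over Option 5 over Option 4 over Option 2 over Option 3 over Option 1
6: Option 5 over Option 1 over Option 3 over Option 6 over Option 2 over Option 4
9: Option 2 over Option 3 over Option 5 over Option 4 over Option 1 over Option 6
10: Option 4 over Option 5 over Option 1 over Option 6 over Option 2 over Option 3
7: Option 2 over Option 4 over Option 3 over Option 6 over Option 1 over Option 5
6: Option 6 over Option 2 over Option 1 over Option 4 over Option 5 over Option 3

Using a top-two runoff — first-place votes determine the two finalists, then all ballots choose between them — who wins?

Round 1 first-place votes: Option 1 0, Option 2 16, Option 3 0, Option 4 10, Option 5 6, Option 6 15. Option 2 and Option 6 advance.
Runoff: Option 2 is ranked above Option 6 on 16 ballots, Option 6 above Option 2 on 31.

Option 6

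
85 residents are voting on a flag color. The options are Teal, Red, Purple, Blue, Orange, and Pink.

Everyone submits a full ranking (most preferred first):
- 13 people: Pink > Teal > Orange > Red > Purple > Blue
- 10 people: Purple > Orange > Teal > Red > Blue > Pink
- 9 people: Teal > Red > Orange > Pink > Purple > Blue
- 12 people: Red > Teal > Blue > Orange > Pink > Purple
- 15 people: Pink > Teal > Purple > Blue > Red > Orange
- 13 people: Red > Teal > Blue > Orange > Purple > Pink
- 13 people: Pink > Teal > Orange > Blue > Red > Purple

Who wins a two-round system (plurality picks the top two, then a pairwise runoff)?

Red

Round 1 first-place votes: Teal 9, Red 25, Purple 10, Blue 0, Orange 0, Pink 41. Pink and Red advance.
Runoff: Pink is ranked above Red on 41 ballots, Red above Pink on 44.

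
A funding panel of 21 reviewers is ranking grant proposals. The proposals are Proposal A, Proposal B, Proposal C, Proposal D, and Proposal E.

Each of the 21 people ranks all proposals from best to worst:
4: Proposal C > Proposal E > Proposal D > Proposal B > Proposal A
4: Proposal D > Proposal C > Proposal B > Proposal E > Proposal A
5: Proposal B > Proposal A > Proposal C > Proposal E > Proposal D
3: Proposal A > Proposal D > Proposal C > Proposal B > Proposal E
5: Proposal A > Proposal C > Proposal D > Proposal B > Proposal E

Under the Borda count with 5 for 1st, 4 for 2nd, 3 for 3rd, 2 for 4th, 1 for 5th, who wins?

Proposal C

Proposal A: 4×1 + 4×1 + 5×4 + 3×5 + 5×5 = 68
Proposal B: 4×2 + 4×3 + 5×5 + 3×2 + 5×2 = 61
Proposal C: 4×5 + 4×4 + 5×3 + 3×3 + 5×4 = 80
Proposal D: 4×3 + 4×5 + 5×1 + 3×4 + 5×3 = 64
Proposal E: 4×4 + 4×2 + 5×2 + 3×1 + 5×1 = 42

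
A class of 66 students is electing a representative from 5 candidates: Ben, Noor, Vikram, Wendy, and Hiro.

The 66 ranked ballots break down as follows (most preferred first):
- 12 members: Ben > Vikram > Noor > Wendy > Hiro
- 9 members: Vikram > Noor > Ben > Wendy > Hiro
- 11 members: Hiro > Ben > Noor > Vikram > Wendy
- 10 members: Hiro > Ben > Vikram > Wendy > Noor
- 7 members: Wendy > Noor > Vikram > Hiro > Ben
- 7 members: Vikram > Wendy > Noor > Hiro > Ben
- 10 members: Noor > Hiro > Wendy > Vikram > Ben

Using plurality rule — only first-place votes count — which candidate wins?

First-place votes: Ben 12, Noor 10, Vikram 16, Wendy 7, Hiro 21.

Hiro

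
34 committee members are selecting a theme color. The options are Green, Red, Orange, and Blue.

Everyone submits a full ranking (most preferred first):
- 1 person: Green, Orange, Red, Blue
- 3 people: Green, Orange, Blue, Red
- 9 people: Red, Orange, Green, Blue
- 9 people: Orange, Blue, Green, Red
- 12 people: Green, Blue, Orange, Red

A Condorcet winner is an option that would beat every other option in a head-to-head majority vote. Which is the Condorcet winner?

Orange

Orange vs Green: 18–16
Orange vs Red: 25–9
Orange vs Blue: 22–12
Orange beats every other option.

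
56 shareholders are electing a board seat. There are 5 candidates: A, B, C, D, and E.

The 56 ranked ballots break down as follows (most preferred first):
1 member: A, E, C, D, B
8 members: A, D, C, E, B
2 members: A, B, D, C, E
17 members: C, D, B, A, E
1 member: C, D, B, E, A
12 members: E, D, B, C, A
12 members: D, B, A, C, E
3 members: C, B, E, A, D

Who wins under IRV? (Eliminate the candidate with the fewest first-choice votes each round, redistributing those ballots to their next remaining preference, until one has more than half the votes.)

Round 1: A 11, B 0, C 21, D 12, E 12. B eliminated.
Round 2: A 11, C 21, D 12, E 12. A eliminated.
Round 3: C 21, D 22, E 13. E eliminated.
Round 4: C 22, D 34. D has a majority (≥29).

D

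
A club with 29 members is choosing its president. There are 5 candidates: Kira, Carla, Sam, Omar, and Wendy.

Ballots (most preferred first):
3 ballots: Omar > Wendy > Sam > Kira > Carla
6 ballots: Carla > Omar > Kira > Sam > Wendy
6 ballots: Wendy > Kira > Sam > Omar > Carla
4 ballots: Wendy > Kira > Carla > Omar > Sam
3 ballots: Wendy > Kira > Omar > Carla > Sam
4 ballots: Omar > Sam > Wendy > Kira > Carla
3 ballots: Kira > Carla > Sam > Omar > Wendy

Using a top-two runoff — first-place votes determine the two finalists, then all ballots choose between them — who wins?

Round 1 first-place votes: Kira 3, Carla 6, Sam 0, Omar 7, Wendy 13. Wendy and Omar advance.
Runoff: Wendy is ranked above Omar on 13 ballots, Omar above Wendy on 16.

Omar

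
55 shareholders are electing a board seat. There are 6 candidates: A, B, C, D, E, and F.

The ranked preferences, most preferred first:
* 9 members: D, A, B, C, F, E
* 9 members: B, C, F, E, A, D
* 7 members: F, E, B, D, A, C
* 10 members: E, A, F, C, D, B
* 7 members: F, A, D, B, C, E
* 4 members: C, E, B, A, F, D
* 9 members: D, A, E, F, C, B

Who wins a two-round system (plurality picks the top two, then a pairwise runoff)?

Round 1 first-place votes: A 0, B 9, C 4, D 18, E 10, F 14. D and F advance.
Runoff: D is ranked above F on 18 ballots, F above D on 37.

F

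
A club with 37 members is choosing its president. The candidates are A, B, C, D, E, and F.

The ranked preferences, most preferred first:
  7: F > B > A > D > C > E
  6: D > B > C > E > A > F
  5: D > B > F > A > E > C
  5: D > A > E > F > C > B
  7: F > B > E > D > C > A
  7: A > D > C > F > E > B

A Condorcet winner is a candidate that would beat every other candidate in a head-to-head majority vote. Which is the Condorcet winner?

D vs A: 23–14
D vs B: 23–14
D vs C: 37–0
D vs E: 30–7
D vs F: 23–14
D beats every other candidate.

D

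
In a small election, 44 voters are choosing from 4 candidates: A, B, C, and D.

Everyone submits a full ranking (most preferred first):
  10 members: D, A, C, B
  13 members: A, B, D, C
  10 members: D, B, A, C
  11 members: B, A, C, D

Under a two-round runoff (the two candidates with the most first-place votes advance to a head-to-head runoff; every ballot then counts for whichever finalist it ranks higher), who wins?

A

Round 1 first-place votes: A 13, B 11, C 0, D 20. D and A advance.
Runoff: D is ranked above A on 20 ballots, A above D on 24.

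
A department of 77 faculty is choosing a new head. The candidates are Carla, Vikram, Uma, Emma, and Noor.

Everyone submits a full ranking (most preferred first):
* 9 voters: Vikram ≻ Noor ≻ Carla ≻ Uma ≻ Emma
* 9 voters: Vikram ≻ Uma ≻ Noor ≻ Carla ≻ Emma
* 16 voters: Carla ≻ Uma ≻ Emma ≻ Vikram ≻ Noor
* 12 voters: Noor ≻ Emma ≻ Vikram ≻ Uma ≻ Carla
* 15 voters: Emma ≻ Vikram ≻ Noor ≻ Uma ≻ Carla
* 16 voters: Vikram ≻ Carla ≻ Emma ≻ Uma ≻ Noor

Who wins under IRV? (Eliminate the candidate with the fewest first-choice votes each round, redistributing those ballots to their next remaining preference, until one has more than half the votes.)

Round 1: Carla 16, Vikram 34, Uma 0, Emma 15, Noor 12. Uma eliminated.
Round 2: Carla 16, Vikram 34, Emma 15, Noor 12. Noor eliminated.
Round 3: Carla 16, Vikram 34, Emma 27. Carla eliminated.
Round 4: Vikram 34, Emma 43. Emma has a majority (≥39).

Emma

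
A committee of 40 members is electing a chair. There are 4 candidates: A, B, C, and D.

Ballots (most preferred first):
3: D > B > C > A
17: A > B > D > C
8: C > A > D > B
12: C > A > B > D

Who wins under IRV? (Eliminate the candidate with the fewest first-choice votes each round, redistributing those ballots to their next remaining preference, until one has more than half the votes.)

Round 1: A 17, B 0, C 20, D 3. B eliminated.
Round 2: A 17, C 20, D 3. D eliminated.
Round 3: A 17, C 23. C has a majority (≥21).

C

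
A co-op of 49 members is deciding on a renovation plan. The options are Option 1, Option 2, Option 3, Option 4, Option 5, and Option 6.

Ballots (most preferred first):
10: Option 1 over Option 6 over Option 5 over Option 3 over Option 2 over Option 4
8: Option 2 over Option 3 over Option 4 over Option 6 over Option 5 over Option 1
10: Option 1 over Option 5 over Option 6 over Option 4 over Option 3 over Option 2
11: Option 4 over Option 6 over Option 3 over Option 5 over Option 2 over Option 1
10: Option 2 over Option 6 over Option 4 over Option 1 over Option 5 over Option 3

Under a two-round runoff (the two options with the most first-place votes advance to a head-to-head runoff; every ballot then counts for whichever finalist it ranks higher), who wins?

Round 1 first-place votes: Option 1 20, Option 2 18, Option 3 0, Option 4 11, Option 5 0, Option 6 0. Option 1 and Option 2 advance.
Runoff: Option 1 is ranked above Option 2 on 20 ballots, Option 2 above Option 1 on 29.

Option 2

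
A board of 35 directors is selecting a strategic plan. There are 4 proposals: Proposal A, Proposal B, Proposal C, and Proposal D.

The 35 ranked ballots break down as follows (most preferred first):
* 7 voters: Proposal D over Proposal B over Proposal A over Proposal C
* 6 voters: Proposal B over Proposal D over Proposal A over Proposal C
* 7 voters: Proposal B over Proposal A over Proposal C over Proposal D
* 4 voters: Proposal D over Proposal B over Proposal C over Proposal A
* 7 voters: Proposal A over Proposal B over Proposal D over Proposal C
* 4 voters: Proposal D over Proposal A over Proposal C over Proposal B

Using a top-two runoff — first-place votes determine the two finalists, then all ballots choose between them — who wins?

Proposal B

Round 1 first-place votes: Proposal A 7, Proposal B 13, Proposal C 0, Proposal D 15. Proposal D and Proposal B advance.
Runoff: Proposal D is ranked above Proposal B on 15 ballots, Proposal B above Proposal D on 20.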